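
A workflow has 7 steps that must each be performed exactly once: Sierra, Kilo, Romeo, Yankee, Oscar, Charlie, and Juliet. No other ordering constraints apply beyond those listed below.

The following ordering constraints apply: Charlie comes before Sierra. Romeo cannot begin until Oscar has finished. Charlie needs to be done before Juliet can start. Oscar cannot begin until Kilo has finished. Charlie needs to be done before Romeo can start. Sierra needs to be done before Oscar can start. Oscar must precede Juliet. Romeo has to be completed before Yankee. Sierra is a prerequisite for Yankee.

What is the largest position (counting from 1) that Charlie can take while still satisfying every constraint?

The steps that are forced after Charlie, directly or by a chain of constraints, are Sierra, Romeo, Yankee, Oscar, Juliet. That's 5 steps.
With 5 mandatory successors out of 7 steps total, the latest slot for Charlie is 7−5 = 2, and it's reachable by doing all non-successors before Charlie.

2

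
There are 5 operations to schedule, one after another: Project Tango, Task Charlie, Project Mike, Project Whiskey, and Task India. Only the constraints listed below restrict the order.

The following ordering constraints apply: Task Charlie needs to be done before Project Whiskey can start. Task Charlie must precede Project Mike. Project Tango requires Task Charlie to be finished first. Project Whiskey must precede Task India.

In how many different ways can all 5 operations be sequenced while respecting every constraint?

12

Only Task Charlie has no prerequisites, so it must go first.
Enumerating by repeatedly choosing an available operation (one whose prerequisites are all placed) gives 12 distinct complete orderings.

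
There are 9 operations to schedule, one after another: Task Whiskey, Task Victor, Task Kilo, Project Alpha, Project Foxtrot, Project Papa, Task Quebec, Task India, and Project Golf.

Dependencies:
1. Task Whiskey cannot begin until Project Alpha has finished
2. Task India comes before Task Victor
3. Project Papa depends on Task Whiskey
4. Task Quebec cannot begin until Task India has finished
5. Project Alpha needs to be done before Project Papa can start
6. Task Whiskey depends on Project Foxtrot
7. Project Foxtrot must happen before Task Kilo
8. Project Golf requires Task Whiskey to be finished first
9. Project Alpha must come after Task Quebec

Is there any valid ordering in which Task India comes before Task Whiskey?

Every valid ordering already has Task India before Task Whiskey (the constraints require it), so in particular at least one does.

Yes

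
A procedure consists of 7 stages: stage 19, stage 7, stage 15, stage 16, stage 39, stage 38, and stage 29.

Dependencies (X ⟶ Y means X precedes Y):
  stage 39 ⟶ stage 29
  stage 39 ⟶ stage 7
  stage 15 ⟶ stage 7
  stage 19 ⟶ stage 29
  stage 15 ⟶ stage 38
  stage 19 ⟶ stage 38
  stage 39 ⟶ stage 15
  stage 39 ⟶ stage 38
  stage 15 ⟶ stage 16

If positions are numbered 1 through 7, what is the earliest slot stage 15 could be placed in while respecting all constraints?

The only stage forced before stage 15 (directly or transitively) is stage 39.
So at minimum 1 stage comes before stage 15, putting stage 15 no earlier than position 2. That position is achievable by scheduling exactly that predecessor first.

2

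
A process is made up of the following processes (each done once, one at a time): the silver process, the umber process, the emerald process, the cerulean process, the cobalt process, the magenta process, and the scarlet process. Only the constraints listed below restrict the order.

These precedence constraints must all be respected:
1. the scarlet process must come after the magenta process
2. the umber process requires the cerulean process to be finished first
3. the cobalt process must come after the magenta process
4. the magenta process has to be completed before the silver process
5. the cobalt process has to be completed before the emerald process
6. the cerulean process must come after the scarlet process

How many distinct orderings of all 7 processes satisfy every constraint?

Only the magenta process has no prerequisites, so it must go first.
Counting all ways to extend the partial order to a total order gives 60.

60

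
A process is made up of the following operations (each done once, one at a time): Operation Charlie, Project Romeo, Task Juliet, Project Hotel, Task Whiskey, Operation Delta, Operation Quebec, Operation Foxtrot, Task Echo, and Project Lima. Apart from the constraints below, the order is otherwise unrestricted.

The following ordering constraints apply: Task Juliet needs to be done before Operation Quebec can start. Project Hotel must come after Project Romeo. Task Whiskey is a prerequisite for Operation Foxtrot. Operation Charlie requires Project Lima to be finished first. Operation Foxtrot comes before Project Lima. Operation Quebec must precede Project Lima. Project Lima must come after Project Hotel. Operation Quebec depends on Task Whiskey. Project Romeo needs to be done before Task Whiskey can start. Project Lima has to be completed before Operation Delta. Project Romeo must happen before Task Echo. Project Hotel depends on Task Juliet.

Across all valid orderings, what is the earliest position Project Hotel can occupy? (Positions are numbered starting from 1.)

3

Working backwards through the constraints from Project Hotel, its full set of required predecessors is Project Romeo, Task Juliet — 2 of them.
With 2 mandatory predecessors, the earliest Project Hotel can sit is position 2+1 = 3, and placing just those 2 first achieves it.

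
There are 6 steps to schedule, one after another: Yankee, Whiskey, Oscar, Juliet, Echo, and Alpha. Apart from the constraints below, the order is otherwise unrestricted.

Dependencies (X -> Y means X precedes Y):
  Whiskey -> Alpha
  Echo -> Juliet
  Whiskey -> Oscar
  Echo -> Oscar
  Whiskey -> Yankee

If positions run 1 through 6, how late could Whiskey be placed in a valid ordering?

Every step that must follow Whiskey has to come after it. Tracing all chains starting from Whiskey, those steps are: Yankee, Oscar, Alpha — 3 in total.
With 3 mandatory successors out of 6 steps total, the latest slot for Whiskey is 6−3 = 3, and it's reachable by doing all non-successors before Whiskey.

3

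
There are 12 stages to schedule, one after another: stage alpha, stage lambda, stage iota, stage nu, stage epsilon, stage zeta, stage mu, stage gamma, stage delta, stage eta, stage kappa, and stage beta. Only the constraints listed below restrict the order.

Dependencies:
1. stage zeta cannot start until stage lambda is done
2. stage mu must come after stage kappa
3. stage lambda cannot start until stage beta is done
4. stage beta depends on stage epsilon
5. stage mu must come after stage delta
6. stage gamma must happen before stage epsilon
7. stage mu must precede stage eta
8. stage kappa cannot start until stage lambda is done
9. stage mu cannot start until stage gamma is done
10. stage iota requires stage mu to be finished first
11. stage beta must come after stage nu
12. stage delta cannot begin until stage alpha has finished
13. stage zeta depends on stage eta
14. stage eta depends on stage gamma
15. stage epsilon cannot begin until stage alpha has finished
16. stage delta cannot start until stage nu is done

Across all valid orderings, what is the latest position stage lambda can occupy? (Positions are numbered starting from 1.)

7

The stages that are forced after stage lambda, directly or by a chain of constraints, are stage iota, stage zeta, stage mu, stage eta, stage kappa. That's 5 stages.
So at least 5 stages follow stage lambda, putting stage lambda no later than position 7. That position is achievable by scheduling everything else first.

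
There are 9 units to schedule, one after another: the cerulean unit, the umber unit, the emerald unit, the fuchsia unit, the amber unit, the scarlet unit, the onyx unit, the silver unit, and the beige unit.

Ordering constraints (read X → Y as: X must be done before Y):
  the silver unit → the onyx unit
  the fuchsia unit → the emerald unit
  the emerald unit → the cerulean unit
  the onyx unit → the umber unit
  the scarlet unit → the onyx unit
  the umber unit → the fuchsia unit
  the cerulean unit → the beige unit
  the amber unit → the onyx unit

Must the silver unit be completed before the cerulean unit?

Following the dependencies: the silver unit → the onyx unit → the umber unit → the fuchsia unit → the emerald unit → the cerulean unit.
Hence the silver unit necessarily comes before the cerulean unit.

Yes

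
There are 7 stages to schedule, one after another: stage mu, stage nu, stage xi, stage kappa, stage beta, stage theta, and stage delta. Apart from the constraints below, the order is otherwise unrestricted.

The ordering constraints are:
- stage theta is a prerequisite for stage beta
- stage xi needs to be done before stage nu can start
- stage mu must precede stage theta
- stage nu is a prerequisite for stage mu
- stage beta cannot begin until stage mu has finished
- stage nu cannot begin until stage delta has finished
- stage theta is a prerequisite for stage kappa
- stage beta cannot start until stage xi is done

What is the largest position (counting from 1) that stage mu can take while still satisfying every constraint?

The stages that are forced after stage mu, directly or by a chain of constraints, are stage kappa, stage beta, stage theta. That's 3 stages.
With 3 mandatory successors out of 7 stages total, the latest slot for stage mu is 7−3 = 4, and it's reachable by doing all non-successors before stage mu.

4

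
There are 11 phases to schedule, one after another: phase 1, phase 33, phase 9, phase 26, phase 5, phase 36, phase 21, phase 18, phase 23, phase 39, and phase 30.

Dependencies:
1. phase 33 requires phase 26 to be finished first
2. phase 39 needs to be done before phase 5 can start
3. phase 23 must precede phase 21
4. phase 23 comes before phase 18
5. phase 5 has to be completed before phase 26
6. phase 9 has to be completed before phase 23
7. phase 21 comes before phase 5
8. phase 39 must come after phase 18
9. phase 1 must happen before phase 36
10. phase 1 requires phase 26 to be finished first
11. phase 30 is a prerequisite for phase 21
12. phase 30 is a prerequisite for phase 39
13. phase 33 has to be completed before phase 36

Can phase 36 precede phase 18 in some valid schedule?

No

There is a dependency chain phase 18 → phase 39 → phase 5 → phase 26 → phase 1 → phase 36, so phase 36 always comes after phase 18.
So no valid ordering can have phase 36 before phase 18.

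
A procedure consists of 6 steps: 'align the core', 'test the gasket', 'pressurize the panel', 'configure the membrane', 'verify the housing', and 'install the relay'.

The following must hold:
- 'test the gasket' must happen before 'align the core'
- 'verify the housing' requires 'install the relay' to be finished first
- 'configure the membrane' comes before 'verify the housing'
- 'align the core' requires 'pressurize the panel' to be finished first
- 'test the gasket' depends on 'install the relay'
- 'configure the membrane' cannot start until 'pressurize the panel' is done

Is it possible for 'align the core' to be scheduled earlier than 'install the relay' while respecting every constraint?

No

Following 'install the relay' → 'test the gasket' → 'align the core', 'install the relay' must precede 'align the core' in every valid ordering.
Hence 'align the core' can never be scheduled before 'install the relay'.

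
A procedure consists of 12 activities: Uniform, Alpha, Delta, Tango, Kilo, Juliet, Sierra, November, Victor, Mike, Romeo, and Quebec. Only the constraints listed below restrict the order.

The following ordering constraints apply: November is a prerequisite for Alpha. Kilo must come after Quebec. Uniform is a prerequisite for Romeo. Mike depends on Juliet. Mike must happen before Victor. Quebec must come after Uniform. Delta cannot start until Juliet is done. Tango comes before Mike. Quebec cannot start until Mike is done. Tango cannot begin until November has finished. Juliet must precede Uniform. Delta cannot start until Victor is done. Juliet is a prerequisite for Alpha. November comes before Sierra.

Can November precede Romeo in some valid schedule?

Yes

The constraints leave November and Romeo unordered relative to each other; nothing requires Romeo earlier.
So a valid ordering placing November earlier than Romeo exists.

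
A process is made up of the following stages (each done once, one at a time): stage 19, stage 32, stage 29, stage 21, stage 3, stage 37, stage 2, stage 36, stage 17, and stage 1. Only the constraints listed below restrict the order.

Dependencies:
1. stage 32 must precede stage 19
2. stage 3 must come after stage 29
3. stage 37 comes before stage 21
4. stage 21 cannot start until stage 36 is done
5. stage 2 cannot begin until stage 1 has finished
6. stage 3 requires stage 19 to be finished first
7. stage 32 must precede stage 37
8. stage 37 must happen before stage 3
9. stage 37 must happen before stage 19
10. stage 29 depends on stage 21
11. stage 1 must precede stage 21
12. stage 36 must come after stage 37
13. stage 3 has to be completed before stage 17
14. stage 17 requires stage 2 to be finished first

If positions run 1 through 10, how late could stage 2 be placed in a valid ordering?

The only stage forced after stage 2 (directly or by a chain) is stage 17.
With 1 mandatory successor out of 10 stages total, the latest slot for stage 2 is 10−1 = 9, and it's reachable by doing all non-successors before stage 2.

9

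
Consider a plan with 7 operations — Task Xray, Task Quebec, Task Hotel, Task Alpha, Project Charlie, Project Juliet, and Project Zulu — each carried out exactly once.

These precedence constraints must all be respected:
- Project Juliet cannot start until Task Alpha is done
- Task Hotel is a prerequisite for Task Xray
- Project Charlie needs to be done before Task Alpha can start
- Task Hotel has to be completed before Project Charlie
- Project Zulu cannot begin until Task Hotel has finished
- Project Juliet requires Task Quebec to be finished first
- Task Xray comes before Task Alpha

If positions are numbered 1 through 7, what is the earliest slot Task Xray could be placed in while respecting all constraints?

2

Working backwards through the constraints from Task Xray, its only required predecessor is Task Hotel.
So at minimum 1 operation comes before Task Xray, putting Task Xray no earlier than position 2. That position is achievable by scheduling exactly that predecessor first.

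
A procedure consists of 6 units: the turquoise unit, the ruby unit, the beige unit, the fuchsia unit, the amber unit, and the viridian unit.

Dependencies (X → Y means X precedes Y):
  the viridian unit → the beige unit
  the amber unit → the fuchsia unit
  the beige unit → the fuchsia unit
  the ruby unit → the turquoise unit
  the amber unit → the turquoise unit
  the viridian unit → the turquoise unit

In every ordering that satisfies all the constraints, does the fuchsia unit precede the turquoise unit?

No

The fuchsia unit and the turquoise unit are not related by any chain of constraints.
There exist valid orderings with the turquoise unit before the fuchsia unit, so the fuchsia unit is not required to come first.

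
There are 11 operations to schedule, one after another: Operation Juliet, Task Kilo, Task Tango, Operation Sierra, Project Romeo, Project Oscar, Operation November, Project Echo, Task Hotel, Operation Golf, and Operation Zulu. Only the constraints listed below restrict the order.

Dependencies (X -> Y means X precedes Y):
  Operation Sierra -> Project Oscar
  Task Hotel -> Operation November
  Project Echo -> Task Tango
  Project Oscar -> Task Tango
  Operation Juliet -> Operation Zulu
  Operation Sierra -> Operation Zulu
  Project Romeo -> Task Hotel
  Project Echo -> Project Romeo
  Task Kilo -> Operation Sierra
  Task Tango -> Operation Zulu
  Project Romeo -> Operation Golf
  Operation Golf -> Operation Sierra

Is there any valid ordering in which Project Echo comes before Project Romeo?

Yes

Every valid ordering already has Project Echo before Project Romeo (the constraints require it), so in particular at least one does.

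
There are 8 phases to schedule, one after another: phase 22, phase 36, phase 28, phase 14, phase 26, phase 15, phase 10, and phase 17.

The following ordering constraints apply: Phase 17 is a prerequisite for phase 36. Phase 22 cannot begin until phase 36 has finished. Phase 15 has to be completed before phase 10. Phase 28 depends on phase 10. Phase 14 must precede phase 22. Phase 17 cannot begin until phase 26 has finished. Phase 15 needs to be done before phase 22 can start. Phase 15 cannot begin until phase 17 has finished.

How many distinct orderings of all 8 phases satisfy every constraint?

56

The phases with no prerequisites are phase 14, phase 26; any of them can be placed first.
Systematically extending each partial ordering one phase at a time and counting, there are 56 complete orderings.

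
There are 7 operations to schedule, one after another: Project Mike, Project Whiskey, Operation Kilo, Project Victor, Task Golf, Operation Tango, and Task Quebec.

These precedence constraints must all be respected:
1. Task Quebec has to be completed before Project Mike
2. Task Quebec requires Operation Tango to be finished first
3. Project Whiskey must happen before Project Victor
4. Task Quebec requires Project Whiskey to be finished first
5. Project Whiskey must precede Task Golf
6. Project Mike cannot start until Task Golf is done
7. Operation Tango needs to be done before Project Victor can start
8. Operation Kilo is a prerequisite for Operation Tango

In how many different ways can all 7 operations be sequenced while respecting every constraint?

33

The operations with no prerequisites are Project Whiskey, Operation Kilo; any of them can be placed first.
Systematically extending each partial ordering one operation at a time and counting, there are 33 complete orderings.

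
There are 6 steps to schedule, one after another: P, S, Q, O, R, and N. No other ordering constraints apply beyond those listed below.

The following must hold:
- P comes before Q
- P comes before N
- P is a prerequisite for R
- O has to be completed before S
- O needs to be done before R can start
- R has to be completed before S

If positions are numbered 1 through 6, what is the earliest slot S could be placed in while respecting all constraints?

The steps that are forced before S, directly or transitively, are P, O, R. That's 3 steps.
With 3 mandatory predecessors, the earliest S can sit is position 3+1 = 4, and placing just those 3 first achieves it.

4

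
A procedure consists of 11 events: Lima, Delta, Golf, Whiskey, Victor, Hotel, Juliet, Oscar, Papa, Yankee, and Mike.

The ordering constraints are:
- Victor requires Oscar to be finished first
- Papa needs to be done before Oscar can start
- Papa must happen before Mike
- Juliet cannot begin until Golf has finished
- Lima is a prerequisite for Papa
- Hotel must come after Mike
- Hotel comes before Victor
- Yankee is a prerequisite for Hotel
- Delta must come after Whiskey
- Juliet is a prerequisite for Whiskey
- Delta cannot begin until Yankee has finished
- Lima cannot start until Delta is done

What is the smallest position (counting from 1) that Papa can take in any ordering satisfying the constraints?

Every event that must precede Papa has to come before it. Tracing all chains that end at Papa, those events are: Lima, Delta, Golf, Whiskey, Juliet, Yankee — 6 in total.
So at minimum 6 events come before Papa, putting Papa no earlier than position 7. That position is achievable by scheduling exactly those predecessors first.

7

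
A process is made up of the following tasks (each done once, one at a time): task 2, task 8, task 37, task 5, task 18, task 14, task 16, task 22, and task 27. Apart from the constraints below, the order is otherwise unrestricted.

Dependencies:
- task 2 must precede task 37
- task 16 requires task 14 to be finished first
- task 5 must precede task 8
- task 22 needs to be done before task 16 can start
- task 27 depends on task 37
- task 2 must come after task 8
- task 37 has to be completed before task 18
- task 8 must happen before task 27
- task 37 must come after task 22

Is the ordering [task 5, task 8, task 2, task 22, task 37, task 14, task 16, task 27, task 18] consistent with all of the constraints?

Checking each listed constraint against this order: for instance, task 8 is in position 2 and task 27 in position 8, so that constraint holds — and the remaining constraints check out the same way.

Yes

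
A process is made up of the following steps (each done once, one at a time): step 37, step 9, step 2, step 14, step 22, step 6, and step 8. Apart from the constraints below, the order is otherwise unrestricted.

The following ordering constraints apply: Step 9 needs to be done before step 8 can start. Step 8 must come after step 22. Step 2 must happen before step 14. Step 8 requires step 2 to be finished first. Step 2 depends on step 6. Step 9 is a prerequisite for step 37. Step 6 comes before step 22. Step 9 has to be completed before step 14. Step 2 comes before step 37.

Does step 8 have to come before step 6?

No

There is a chain step 6 → step 2 → step 8, which puts step 6 before step 8.
So step 8 never precedes step 6.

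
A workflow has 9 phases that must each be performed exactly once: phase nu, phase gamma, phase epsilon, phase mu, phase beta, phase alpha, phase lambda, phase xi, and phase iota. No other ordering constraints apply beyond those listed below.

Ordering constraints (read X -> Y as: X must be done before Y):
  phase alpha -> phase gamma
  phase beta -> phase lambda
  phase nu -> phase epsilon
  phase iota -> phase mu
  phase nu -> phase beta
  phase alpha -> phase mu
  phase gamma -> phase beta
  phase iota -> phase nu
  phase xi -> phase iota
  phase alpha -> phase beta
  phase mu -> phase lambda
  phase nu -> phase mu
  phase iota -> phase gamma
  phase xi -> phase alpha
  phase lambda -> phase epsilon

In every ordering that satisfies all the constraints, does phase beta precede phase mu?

No

Nothing in the constraints links phase beta and phase mu; they are unordered relative to each other.
There exist valid orderings with phase mu before phase beta, so phase beta is not required to come first.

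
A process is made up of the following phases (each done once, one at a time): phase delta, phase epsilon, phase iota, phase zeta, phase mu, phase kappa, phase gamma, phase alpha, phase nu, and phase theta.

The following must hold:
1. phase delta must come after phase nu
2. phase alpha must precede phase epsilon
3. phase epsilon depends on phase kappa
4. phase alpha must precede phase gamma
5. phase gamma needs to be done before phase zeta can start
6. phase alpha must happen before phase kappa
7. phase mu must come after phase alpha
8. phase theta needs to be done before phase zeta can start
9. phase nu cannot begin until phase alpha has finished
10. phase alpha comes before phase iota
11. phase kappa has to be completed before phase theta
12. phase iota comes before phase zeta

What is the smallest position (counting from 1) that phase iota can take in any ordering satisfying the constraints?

2

Working backwards through the constraints from phase iota, its only required predecessor is phase alpha.
With 1 mandatory predecessor, the earliest phase iota can sit is position 1+1 = 2, and placing just that one first achieves it.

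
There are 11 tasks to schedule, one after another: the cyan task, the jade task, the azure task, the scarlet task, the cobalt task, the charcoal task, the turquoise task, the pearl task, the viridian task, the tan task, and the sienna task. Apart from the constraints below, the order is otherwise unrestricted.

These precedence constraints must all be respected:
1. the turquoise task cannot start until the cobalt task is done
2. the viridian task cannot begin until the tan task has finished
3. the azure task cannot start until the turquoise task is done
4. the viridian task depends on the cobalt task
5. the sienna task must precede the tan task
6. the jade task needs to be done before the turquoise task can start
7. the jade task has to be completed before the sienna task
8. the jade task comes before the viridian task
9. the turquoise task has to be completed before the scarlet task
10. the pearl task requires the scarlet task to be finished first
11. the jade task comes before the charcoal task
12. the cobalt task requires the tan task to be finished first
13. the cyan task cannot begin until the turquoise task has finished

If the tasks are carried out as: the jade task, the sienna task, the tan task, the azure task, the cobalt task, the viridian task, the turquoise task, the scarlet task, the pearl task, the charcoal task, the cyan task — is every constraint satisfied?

No

In the proposed order, the azure task appears before the turquoise task.
That contradicts the constraint that the turquoise task must precede the azure task.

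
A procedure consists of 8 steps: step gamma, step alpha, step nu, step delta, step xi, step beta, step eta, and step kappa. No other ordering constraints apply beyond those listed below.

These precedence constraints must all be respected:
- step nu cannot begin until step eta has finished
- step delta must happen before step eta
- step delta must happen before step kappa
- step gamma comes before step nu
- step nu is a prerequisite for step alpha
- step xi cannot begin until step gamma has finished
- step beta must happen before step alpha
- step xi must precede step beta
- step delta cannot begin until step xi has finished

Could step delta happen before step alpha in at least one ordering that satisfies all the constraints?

Yes

Step delta is actually forced before step alpha by the constraints, so certainly some valid ordering has step delta first.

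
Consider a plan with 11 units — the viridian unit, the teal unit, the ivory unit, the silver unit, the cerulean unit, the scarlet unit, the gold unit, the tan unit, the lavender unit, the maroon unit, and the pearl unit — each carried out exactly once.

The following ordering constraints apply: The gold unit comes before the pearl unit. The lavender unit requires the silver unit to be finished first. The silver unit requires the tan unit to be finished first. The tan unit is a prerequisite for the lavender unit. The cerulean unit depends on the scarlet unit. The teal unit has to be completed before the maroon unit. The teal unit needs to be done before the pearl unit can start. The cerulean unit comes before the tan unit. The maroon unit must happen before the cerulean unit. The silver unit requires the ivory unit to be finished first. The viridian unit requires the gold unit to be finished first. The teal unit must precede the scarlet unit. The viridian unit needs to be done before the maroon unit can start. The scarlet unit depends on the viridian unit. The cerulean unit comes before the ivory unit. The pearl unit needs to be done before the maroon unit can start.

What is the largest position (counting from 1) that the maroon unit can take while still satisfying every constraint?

6

Following every chain forward from the maroon unit, the units that must come later are the ivory unit, the silver unit, the cerulean unit, the tan unit, the lavender unit — 5 of them.
With 5 mandatory successors out of 11 units total, the latest slot for the maroon unit is 11−5 = 6, and it's reachable by doing all non-successors before the maroon unit.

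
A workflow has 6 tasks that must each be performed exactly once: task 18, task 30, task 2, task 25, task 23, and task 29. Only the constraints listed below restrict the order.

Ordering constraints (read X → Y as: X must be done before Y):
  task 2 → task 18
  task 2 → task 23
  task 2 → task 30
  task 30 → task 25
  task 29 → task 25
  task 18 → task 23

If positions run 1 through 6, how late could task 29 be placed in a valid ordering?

5

Following the constraints forward from task 29, its only required successor is task 25.
With 1 mandatory successor out of 6 tasks total, the latest slot for task 29 is 6−1 = 5, and it's reachable by doing all non-successors before task 29.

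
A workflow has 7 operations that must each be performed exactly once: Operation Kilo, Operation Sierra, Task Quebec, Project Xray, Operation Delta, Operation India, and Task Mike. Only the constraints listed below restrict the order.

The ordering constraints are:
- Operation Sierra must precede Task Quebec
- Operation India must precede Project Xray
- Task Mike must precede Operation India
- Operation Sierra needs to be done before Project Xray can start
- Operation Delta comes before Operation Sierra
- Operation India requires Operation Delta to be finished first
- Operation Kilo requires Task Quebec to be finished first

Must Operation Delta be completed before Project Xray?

Following the dependencies: Operation Delta → Operation Sierra → Project Xray.
So Operation Delta must precede Project Xray in any valid ordering.

Yes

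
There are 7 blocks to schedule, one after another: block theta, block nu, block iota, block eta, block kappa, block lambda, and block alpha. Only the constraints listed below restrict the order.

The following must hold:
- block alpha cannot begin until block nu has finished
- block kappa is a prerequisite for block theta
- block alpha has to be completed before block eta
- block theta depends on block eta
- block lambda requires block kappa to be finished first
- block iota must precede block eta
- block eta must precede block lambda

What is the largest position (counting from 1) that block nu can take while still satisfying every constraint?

The blocks that are forced after block nu, directly or by a chain of constraints, are block theta, block eta, block lambda, block alpha. That's 4 blocks.
With 4 mandatory successors out of 7 blocks total, the latest slot for block nu is 7−4 = 3, and it's reachable by doing all non-successors before block nu.

3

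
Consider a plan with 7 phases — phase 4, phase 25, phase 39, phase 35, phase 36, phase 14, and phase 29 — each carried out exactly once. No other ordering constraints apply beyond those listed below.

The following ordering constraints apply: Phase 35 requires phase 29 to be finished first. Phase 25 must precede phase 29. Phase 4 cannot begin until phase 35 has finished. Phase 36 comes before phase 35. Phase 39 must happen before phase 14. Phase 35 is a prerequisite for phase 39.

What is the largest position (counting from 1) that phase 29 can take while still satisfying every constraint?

Every phase that must follow phase 29 has to come after it. Tracing all chains starting from phase 29, those phases are: phase 4, phase 39, phase 35, phase 14 — 4 in total.
With 4 mandatory successors out of 7 phases total, the latest slot for phase 29 is 7−4 = 3, and it's reachable by doing all non-successors before phase 29.

3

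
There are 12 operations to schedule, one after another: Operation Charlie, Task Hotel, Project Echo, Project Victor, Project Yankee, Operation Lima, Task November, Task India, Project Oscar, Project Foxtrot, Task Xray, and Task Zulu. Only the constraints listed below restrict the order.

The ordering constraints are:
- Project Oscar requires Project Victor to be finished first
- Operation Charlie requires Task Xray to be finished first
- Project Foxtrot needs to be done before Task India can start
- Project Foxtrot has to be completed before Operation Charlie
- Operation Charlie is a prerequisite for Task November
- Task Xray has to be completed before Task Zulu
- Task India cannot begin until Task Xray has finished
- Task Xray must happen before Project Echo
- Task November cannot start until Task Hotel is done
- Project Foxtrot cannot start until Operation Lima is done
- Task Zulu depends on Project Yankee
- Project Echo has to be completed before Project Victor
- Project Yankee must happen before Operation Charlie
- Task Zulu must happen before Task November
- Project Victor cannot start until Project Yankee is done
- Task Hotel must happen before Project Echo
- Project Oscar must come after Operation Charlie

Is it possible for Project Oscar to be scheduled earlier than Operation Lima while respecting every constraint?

There is a dependency chain Operation Lima → Project Foxtrot → Operation Charlie → Project Oscar, so Project Oscar always comes after Operation Lima.
Hence Project Oscar can never be scheduled before Operation Lima.

No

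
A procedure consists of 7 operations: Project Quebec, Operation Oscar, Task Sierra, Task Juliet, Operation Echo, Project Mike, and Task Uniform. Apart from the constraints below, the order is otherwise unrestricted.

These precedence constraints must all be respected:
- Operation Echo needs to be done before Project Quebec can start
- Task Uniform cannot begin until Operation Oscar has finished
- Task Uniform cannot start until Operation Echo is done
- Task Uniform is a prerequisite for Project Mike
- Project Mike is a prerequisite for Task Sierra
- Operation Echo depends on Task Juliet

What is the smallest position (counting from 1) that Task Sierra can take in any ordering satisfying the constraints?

6

The operations that are forced before Task Sierra, directly or transitively, are Operation Oscar, Task Juliet, Operation Echo, Project Mike, Task Uniform. That's 5 operations.
So at minimum 5 operations come before Task Sierra, putting Task Sierra no earlier than position 6. That position is achievable by scheduling exactly those predecessors first.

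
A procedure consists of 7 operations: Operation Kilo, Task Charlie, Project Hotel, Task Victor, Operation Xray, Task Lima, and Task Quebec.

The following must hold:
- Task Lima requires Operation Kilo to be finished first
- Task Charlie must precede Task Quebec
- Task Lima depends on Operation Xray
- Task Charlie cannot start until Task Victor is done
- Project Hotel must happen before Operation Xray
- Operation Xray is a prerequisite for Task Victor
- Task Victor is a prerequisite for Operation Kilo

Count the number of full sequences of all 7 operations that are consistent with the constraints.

Only Project Hotel has no prerequisites, so it must go first.
Enumerating by repeatedly choosing an available operation (one whose prerequisites are all placed) gives 6 distinct complete orderings.

6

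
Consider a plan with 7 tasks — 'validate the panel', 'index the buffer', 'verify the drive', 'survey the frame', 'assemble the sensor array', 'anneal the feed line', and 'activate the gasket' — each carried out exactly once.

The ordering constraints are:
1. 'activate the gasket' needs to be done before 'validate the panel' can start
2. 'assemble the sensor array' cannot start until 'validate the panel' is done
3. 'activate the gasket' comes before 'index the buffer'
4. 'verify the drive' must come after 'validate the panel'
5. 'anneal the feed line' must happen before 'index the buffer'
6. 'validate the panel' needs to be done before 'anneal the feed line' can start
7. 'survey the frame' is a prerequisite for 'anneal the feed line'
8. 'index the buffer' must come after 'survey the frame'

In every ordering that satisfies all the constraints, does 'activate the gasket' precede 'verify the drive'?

Yes

Tracing the constraints gives a chain: 'activate the gasket' → 'validate the panel' → 'verify the drive'.
Hence 'activate the gasket' necessarily comes before 'verify the drive'.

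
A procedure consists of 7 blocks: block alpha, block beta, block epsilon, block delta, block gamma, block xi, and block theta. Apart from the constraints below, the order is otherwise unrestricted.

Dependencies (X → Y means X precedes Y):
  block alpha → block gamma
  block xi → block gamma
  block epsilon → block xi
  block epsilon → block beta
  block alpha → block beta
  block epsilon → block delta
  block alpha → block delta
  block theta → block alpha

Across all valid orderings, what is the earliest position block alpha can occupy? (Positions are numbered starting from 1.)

The only block forced before block alpha (directly or transitively) is block theta.
With 1 mandatory predecessor, the earliest block alpha can sit is position 1+1 = 2, and placing just that one first achieves it.

2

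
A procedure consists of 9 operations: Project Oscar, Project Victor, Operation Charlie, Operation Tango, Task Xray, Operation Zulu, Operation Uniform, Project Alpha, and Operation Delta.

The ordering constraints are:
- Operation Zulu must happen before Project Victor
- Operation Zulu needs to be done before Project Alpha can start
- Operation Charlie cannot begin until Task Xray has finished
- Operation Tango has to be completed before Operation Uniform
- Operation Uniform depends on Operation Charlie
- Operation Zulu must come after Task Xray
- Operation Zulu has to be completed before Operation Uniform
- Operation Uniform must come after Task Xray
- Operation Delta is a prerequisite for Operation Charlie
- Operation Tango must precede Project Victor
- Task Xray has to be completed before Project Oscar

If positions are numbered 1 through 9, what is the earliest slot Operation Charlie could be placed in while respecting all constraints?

3

Working backwards through the constraints from Operation Charlie, its full set of required predecessors is Task Xray, Operation Delta — 2 of them.
So at minimum 2 operations come before Operation Charlie, putting Operation Charlie no earlier than position 3. That position is achievable by scheduling exactly those predecessors first.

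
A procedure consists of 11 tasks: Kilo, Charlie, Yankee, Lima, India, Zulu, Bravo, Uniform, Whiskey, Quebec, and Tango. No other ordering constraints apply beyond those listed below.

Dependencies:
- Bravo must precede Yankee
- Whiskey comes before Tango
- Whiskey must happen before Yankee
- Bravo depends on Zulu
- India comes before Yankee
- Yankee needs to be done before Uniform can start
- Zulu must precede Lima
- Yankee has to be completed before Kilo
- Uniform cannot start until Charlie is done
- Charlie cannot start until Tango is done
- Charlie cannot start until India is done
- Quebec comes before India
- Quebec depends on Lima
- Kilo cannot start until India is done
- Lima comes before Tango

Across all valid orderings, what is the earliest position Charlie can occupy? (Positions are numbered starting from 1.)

7

The tasks that are forced before Charlie, directly or transitively, are Lima, India, Zulu, Whiskey, Quebec, Tango. That's 6 tasks.
So at minimum 6 tasks come before Charlie, putting Charlie no earlier than position 7. That position is achievable by scheduling exactly those predecessors first.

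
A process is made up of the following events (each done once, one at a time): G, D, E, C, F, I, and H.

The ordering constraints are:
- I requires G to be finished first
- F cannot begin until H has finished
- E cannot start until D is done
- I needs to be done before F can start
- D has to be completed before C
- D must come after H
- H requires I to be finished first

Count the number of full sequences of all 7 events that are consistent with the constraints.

8

Only G has no prerequisites, so it must go first.
Enumerating by repeatedly choosing an available event (one whose prerequisites are all placed) gives 8 distinct complete orderings.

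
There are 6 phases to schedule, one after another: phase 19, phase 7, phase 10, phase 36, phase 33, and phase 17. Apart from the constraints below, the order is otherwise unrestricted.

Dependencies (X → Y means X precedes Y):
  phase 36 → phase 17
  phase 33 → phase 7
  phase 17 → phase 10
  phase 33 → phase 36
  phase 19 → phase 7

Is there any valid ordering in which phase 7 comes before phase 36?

Nothing in the constraints forces phase 36 before phase 7 — there is no chain from phase 36 to phase 7.
That means at least one valid schedule has phase 7 before phase 36.

Yes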